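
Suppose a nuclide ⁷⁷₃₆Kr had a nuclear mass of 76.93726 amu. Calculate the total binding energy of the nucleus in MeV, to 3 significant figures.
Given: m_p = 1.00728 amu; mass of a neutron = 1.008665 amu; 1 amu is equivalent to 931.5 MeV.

The nucleus contains 36 protons and 77 − 36 = 41 neutrons.
Σm = 36·m_p + 41·m_n = 36.26208 + 41.355265 = 77.617345 amu
The mass defect is 77.617345 − 76.93726 = 0.680085 amu.
Converting to energy: 0.680085 amu × 931.5 MeV/amu = 633.499 MeV

633 MeV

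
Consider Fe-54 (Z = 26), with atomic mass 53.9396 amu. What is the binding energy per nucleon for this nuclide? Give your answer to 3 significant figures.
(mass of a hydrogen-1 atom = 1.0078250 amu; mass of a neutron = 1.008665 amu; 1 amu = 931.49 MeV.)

8.74 MeV/nucleon

Z = 26, so N = A − Z = 54 − 26 = 28.
Mass of separated nucleons = 26(1.0078250) + 28(1.008665) = 26.2034500 + 28.242620 = 54.4460700 amu
The mass defect is 54.4460700 − 53.9396 = 0.5064700 amu.
E_B = 0.5064700 × 931.49 = 471.772 MeV
Dividing by A = 54 gives 8.737 MeV per nucleon.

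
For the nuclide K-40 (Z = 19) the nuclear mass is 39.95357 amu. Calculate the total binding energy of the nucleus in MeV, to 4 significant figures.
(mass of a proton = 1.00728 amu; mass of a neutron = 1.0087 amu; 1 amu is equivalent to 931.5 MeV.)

342.3 MeV

The nucleus contains 19 protons and 40 − 19 = 21 neutrons.
Mass of separated nucleons = 19(1.00728) + 21(1.0087) = 19.13832 + 21.1827 = 40.32102 amu
Mass defect Δm = 40.32102 − 39.95357 = 0.36745 amu
E_B = 0.36745 × 931.5 = 342.280 MeV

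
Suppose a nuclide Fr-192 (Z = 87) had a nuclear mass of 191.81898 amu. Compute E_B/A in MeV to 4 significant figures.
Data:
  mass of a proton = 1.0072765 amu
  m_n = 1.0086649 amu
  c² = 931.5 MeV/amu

Z = 87, so N = A − Z = 192 − 87 = 105.
Σm = 87·m_p + 105·m_n = 87.6330555 + 105.9098145 = 193.5428700 amu
Δm = 193.5428700 − 191.81898 = 1.7238900 amu
Converting to energy: 1.7238900 amu × 931.5 MeV/amu = 1605.80 MeV
Dividing by A = 192 gives 8.364 MeV per nucleon.

8.364 MeV/nucleon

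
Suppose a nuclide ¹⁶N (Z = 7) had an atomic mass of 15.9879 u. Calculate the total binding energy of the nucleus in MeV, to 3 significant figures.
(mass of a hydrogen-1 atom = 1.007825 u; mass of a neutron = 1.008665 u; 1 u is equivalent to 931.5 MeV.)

Total constituent mass: 7 × 1.007825 + 9 × 1.008665 = 16.132760 u
Mass defect Δm = 16.132760 − 15.9879 = 0.144860 u
Converting to energy: 0.144860 u × 931.5 MeV/u = 134.937 MeV

135 MeV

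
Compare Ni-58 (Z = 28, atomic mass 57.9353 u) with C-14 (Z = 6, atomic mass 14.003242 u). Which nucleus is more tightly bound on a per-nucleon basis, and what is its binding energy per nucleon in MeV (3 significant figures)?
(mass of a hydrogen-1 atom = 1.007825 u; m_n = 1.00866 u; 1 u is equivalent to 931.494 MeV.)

Ni-58: Σm = 28(1.007825) + 30(1.00866) = 58.478900 u; Δm = 0.543600 u; E_B = 506.36 MeV; E_B/A = 8.730 MeV
C-14: Σm = 6(1.007825) + 8(1.00866) = 14.116230 u; Δm = 0.112988 u; E_B = 105.25 MeV; E_B/A = 7.518 MeV
Ni-58 has the higher binding energy per nucleon, so it is the more tightly bound nucleus.

Ni-58; 8.73 MeV/nucleon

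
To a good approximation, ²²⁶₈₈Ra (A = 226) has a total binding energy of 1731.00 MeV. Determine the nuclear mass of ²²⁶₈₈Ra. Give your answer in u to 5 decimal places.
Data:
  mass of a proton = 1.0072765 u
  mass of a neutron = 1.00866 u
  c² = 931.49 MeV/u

225.97710 u

Mass defect = 1731.00 MeV / (931.49 MeV/u) = 1.8583130 u
Constituent mass = 88(1.0072765) + 138(1.00866) = 227.8354120 u
Nuclear mass = 227.8354120 − 1.8583130 = 225.9770990 u ≈ 225.97710 u (to 5 decimal places)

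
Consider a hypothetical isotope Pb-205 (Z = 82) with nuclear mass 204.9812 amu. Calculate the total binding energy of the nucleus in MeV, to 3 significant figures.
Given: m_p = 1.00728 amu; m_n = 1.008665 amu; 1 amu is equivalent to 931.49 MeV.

With 82 protons and 123 neutrons (A = 205):
Σm = 82·m_p + 123·m_n = 82.59696 + 124.065795 = 206.662755 amu
The mass defect is 206.662755 − 204.9812 = 1.681555 amu.
E_B = 1.681555 × 931.49 = 1566.35 MeV

1570 MeV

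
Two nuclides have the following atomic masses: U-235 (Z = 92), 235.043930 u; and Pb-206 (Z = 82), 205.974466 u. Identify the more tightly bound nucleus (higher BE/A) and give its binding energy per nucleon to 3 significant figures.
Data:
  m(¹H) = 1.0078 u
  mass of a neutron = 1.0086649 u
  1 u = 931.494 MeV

Pb-206; 7.87 MeV/nucleon

U-235: Σm = 92(1.0078) + 143(1.0086649) = 236.9566807 u; Δm = 1.9127507 u; E_B = 1781.7 MeV; E_B/A = 7.582 MeV
Pb-206: Σm = 82(1.0078) + 124(1.0086649) = 207.7140476 u; Δm = 1.7395816 u; E_B = 1620.4 MeV; E_B/A = 7.866 MeV
Pb-206 has the higher binding energy per nucleon, so it is the more tightly bound nucleus.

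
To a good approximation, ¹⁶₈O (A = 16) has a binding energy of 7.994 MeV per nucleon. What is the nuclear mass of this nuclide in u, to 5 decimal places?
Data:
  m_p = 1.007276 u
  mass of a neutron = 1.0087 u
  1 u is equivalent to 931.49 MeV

15.99050 u

Total binding energy = 16 × 7.994 = 127.904 MeV
Mass defect = 127.904 MeV / (931.49 MeV/u) = 0.1373112 u
Constituent mass = 8(1.007276) + 8(1.0087) = 16.127808 u
Nuclear mass = 16.127808 − 0.1373112 = 15.9904968 u ≈ 15.99050 u (to 5 decimal places)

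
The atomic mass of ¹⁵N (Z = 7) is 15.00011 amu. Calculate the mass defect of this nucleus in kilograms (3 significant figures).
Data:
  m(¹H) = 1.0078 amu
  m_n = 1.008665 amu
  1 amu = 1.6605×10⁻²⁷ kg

Σm = 7·m(¹H) + 8·m_n = 7.0546 + 8.069320 = 15.123920 amu
The mass defect is 15.123920 − 15.00011 = 0.123810 amu.
In SI units: 0.123810 amu × 1.6605×10⁻²⁷ kg/amu = 2.0559e-28 kg

2.06e-28 kg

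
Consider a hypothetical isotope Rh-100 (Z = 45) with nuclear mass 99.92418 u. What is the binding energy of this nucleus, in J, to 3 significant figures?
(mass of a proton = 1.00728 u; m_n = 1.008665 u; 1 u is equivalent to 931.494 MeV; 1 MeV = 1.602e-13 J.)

Σm = 45·m_p + 55·m_n = 45.32760 + 55.476575 = 100.804175 u
Mass defect Δm = 100.804175 − 99.92418 = 0.879995 u
Converting to energy: 0.879995 u × 931.494 MeV/u = 819.710 MeV
In joules: 819.710 MeV × 1.602e-13 J/MeV = 1.3132e-10 J

1.31e-10 J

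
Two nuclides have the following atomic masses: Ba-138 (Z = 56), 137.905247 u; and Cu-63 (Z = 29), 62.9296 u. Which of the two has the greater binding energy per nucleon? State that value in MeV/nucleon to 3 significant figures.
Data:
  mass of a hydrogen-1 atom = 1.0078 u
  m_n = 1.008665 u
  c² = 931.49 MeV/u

Cu-63; 8.74 MeV/nucleon

Ba-138: Σm = 56(1.0078) + 82(1.008665) = 139.147330 u; Δm = 1.242083 u; E_B = 1157.0 MeV; E_B/A = 8.384 MeV
Cu-63: Σm = 29(1.0078) + 34(1.008665) = 63.520810 u; Δm = 0.591210 u; E_B = 550.71 MeV; E_B/A = 8.741 MeV
Cu-63 has the higher binding energy per nucleon, so it is the more tightly bound nucleus.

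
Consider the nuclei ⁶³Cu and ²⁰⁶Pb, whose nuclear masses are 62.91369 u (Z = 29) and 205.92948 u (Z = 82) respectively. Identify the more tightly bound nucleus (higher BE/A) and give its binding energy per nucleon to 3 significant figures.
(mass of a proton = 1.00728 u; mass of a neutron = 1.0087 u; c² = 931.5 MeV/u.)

⁶³Cu; 8.77 MeV/nucleon

⁶³Cu: Σm = 29(1.00728) + 34(1.0087) = 63.50692 u; Δm = 0.59323 u; E_B = 552.59 MeV; E_B/A = 8.771 MeV
²⁰⁶Pb: Σm = 82(1.00728) + 124(1.0087) = 207.67576 u; Δm = 1.74628 u; E_B = 1626.66 MeV; E_B/A = 7.896 MeV
⁶³Cu has the higher binding energy per nucleon, so it is the more tightly bound nucleus.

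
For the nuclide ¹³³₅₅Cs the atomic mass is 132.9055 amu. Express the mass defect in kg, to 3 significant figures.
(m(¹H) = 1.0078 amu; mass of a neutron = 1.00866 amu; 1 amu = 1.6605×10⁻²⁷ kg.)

Total constituent mass: 55 × 1.0078 + 78 × 1.00866 = 134.10448 amu
Δm = 134.10448 − 132.9055 = 1.19898 amu
In SI units: 1.19898 amu × 1.6605×10⁻²⁷ kg/amu = 1.9909e-27 kg

1.99e-27 kg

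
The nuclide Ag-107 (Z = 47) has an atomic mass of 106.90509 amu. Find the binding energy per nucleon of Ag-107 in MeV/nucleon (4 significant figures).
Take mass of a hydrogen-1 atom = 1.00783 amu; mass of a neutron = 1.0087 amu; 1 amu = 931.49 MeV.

Total constituent mass: 47 × 1.00783 + 60 × 1.0087 = 107.89001 amu
Mass defect Δm = 107.89001 − 106.90509 = 0.98492 amu
Binding energy = Δm·c² = 0.98492 × 931.49 MeV/amu = 917.443 MeV
Dividing by A = 107 gives 8.574 MeV per nucleon.

8.574 MeV/nucleon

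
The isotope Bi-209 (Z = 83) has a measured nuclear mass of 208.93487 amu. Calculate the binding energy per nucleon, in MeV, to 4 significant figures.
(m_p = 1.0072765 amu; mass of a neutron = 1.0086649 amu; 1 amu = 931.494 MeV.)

7.848 MeV/nucleon

Mass of separated nucleons = 83(1.0072765) + 126(1.0086649) = 83.6039495 + 127.0917774 = 210.6957269 amu
Δm = 210.6957269 − 208.93487 = 1.7608569 amu
Converting to energy: 1.7608569 amu × 931.494 MeV/amu = 1640.23 MeV
BE/A = 1640.23 MeV / 209 = 7.848 MeV/nucleon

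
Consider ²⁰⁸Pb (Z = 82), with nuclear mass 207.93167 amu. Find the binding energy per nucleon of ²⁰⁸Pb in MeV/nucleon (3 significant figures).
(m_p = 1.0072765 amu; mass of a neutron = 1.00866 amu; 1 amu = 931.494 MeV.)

Σm = 82·m_p + 126·m_n = 82.5966730 + 127.09116 = 209.6878330 amu
Δm = 209.6878330 − 207.93167 = 1.7561630 amu
Binding energy = Δm·c² = 1.7561630 × 931.494 MeV/amu = 1635.86 MeV
BE/A = 1635.86 MeV / 208 = 7.8647 MeV/nucleon

7.86 MeV/nucleon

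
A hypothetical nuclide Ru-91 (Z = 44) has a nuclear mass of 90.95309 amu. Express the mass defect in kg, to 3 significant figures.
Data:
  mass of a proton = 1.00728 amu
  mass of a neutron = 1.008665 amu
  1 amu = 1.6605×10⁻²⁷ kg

Σm = 44·m_p + 47·m_n = 44.32032 + 47.407255 = 91.727575 amu
Δm = 91.727575 − 90.95309 = 0.774485 amu
In SI units: 0.774485 amu × 1.6605×10⁻²⁷ kg/amu = 1.2860e-27 kg

1.29e-27 kg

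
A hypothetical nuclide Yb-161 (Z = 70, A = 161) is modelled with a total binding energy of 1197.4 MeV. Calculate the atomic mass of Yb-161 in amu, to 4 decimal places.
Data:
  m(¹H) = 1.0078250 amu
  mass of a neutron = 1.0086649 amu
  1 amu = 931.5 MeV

Mass defect = 1197.4 MeV / (931.5 MeV/amu) = 1.285454 amu
Constituent mass = 70(1.0078250) + 91(1.0086649) = 162.3362559 amu
Atomic mass = 162.3362559 − 1.285454 = 161.0508019 amu ≈ 161.0508 amu (to 4 decimal places)

161.0508 amu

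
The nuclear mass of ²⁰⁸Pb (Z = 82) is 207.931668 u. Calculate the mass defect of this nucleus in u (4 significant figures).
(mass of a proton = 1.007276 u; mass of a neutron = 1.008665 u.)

1.757 u

With 82 protons and 126 neutrons (A = 208):
Mass of separated nucleons = 82(1.007276) + 126(1.008665) = 82.596632 + 127.091790 = 209.688422 u
Mass defect Δm = 209.688422 − 207.931668 = 1.756754 u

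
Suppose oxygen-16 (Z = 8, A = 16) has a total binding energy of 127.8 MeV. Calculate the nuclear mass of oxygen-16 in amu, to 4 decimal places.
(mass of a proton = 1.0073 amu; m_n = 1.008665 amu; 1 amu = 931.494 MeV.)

Mass defect = 127.8 MeV / (931.494 MeV/amu) = 0.137199 amu
Constituent mass = 8(1.0073) + 8(1.008665) = 16.127720 amu
Nuclear mass = 16.127720 − 0.137199 = 15.990521 amu ≈ 15.9905 amu (to 4 decimal places)

15.9905 amu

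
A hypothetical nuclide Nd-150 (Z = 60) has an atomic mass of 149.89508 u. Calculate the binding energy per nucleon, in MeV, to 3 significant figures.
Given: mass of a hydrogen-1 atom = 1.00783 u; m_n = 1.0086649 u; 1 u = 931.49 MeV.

Mass of separated nucleons = 60(1.00783) + 90(1.0086649) = 60.46980 + 90.7798410 = 151.2496410 u
Δm = 151.2496410 − 149.89508 = 1.3545610 u
Converting to energy: 1.3545610 u × 931.49 MeV/u = 1261.76 MeV
Per nucleon: 1261.76 / 150 = 8.412 MeV

8.41 MeV/nucleon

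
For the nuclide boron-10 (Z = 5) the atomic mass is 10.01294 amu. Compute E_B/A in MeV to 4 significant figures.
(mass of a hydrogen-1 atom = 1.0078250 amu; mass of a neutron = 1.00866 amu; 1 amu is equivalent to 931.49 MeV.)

With 5 protons and 5 neutrons (A = 10):
Mass of separated nucleons = 5(1.0078250) + 5(1.00866) = 5.0391250 + 5.04330 = 10.0824250 amu
Δm = 10.0824250 − 10.01294 = 0.0694850 amu
E_B = 0.0694850 × 931.49 = 64.7246 MeV
Dividing by A = 10 gives 6.472 MeV per nucleon.

6.472 MeV/nucleon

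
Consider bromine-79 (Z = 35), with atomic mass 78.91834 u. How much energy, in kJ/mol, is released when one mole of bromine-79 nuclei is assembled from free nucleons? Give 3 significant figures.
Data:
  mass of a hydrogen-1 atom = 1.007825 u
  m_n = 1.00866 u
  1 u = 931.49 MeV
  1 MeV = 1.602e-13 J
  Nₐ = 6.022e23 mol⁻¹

With 35 protons and 44 neutrons (A = 79):
Σm = 35·m(¹H) + 44·m_n = 35.273875 + 44.38104 = 79.654915 u
The mass defect is 79.654915 − 78.91834 = 0.736575 u.
Converting to energy: 0.736575 u × 931.49 MeV/u = 686.112 MeV
Per nucleus in joules: 686.112 MeV × 1.602e-13 J/MeV = 1.0992e-10 J
Per mole: 1.0992e-10 J × 6.022e23 mol⁻¹ = 6.6194e+13 J/mol

6.62e+10 kJ/mol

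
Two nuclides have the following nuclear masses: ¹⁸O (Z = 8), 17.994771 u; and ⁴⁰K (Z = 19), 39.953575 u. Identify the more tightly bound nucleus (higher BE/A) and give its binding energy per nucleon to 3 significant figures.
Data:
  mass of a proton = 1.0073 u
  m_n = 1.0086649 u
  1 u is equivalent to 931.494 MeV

¹⁸O: Σm = 8(1.0073) + 10(1.0086649) = 18.1450490 u; Δm = 0.1502780 u; E_B = 139.98 MeV; E_B/A = 7.777 MeV
⁴⁰K: Σm = 19(1.0073) + 21(1.0086649) = 40.3206629 u; Δm = 0.3670879 u; E_B = 341.94 MeV; E_B/A = 8.549 MeV
⁴⁰K has the higher binding energy per nucleon, so it is the more tightly bound nucleus.

⁴⁰K; 8.55 MeV/nucleon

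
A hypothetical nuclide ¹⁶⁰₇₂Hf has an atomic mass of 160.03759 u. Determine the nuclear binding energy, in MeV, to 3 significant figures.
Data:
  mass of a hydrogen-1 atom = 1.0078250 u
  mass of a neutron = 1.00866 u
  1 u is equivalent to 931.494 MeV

Σm = 72·m(¹H) + 88·m_n = 72.5634000 + 88.76208 = 161.3254800 u
The mass defect is 161.3254800 − 160.03759 = 1.2878900 u.
Binding energy = Δm·c² = 1.2878900 × 931.494 MeV/u = 1199.66 MeV

1200 MeV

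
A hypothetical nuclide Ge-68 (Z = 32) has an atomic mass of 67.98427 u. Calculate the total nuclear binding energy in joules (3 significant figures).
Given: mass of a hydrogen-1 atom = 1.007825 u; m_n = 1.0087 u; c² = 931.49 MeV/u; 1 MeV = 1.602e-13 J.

The nucleus contains 32 protons and 68 − 32 = 36 neutrons.
Σm = 32·m(¹H) + 36·m_n = 32.250400 + 36.3132 = 68.563600 u
Mass defect Δm = 68.563600 − 67.98427 = 0.579330 u
Converting to energy: 0.579330 u × 931.49 MeV/u = 539.640 MeV
In joules: 539.640 MeV × 1.602e-13 J/MeV = 8.6450e-11 J

8.65e-11 J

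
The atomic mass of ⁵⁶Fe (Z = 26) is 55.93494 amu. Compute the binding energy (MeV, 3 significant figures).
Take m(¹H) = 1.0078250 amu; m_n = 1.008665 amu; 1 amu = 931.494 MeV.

Z = 26, so N = A − Z = 56 − 26 = 30.
Total constituent mass: 26 × 1.0078250 + 30 × 1.008665 = 56.4634000 amu
Δm = 56.4634000 − 55.93494 = 0.5284600 amu
Binding energy = Δm·c² = 0.5284600 × 931.494 MeV/amu = 492.257 MeV

492 MeV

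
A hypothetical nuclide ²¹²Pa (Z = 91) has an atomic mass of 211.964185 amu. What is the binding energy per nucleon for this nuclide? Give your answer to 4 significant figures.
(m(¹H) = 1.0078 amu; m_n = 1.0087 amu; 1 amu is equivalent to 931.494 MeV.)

The nucleus contains 91 protons and 212 − 91 = 121 neutrons.
Total constituent mass: 91 × 1.0078 + 121 × 1.0087 = 213.7625 amu
The mass defect is 213.7625 − 211.964185 = 1.798315 amu.
Binding energy = Δm·c² = 1.798315 × 931.494 MeV/amu = 1675.12 MeV
BE/A = 1675.12 MeV / 212 = 7.902 MeV/nucleon

7.902 MeV/nucleon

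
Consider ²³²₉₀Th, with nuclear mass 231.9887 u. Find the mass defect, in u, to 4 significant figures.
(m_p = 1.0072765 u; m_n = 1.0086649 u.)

1.897 u

The nucleus contains 90 protons and 232 − 90 = 142 neutrons.
Σm = 90·m_p + 142·m_n = 90.6548850 + 143.2304158 = 233.8853008 u
The mass defect is 233.8853008 − 231.9887 = 1.8966008 u.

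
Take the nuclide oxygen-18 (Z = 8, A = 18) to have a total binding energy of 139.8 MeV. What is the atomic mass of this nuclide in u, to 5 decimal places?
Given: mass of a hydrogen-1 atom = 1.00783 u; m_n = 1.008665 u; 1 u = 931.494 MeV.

Mass defect = 139.8 MeV / (931.494 MeV/u) = 0.1500815 u
Constituent mass = 8(1.00783) + 10(1.008665) = 18.149290 u
Atomic mass = 18.149290 − 0.1500815 = 17.9992085 u ≈ 17.99921 u (to 5 decimal places)

17.99921 u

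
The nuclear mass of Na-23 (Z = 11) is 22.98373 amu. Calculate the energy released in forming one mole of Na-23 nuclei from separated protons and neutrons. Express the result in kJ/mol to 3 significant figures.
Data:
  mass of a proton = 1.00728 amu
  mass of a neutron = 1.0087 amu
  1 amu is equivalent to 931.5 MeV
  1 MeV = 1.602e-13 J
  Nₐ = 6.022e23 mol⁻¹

The nucleus contains 11 protons and 23 − 11 = 12 neutrons.
Total constituent mass: 11 × 1.00728 + 12 × 1.0087 = 23.18448 amu
Δm = 23.18448 − 22.98373 = 0.20075 amu
Binding energy = Δm·c² = 0.20075 × 931.5 MeV/amu = 186.999 MeV
Per nucleus in joules: 186.999 MeV × 1.602e-13 J/MeV = 2.9957e-11 J
Per mole: 2.9957e-11 J × 6.022e23 mol⁻¹ = 1.8040e+13 J/mol

1.80e+10 kJ/mol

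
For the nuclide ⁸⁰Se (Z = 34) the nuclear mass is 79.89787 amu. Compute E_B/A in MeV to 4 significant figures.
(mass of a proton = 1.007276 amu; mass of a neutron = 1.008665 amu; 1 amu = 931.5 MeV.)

Z = 34, so N = A − Z = 80 − 34 = 46.
Mass of separated nucleons = 34(1.007276) + 46(1.008665) = 34.247384 + 46.398590 = 80.645974 amu
Δm = 80.645974 − 79.89787 = 0.748104 amu
E_B = 0.748104 × 931.5 = 696.859 MeV
Per nucleon: 696.859 / 80 = 8.711 MeV

8.711 MeV/nucleon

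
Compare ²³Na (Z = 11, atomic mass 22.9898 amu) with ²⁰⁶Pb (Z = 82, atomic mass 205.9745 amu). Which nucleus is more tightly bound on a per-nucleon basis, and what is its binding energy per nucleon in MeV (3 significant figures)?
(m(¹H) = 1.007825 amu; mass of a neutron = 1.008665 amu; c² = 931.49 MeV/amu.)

²³Na; 8.11 MeV/nucleon

²³Na: Σm = 11(1.007825) + 12(1.008665) = 23.190055 amu; Δm = 0.200255 amu; E_B = 186.54 MeV; E_B/A = 8.110 MeV
²⁰⁶Pb: Σm = 82(1.007825) + 124(1.008665) = 207.716110 amu; Δm = 1.741610 amu; E_B = 1622.3 MeV; E_B/A = 7.875 MeV
²³Na has the higher binding energy per nucleon, so it is the more tightly bound nucleus.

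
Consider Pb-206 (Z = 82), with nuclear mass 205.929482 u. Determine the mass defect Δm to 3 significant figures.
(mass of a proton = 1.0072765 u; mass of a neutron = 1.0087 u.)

Mass of separated nucleons = 82(1.0072765) + 124(1.0087) = 82.5966730 + 125.0788 = 207.6754730 u
Δm = 207.6754730 − 205.929482 = 1.7459910 u

1.75 u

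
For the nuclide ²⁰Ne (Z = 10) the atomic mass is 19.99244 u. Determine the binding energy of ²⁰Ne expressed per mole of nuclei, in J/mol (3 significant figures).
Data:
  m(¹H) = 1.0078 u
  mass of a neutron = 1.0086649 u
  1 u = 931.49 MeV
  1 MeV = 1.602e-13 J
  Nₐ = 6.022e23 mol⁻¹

With 10 protons and 10 neutrons (A = 20):
Σm = 10·m(¹H) + 10·m_n = 10.0780 + 10.0866490 = 20.1646490 u
Δm = 20.1646490 − 19.99244 = 0.1722090 u
E_B = 0.1722090 × 931.49 = 160.411 MeV
Per nucleus in joules: 160.411 MeV × 1.602e-13 J/MeV = 2.5698e-11 J
Per mole: 2.5698e-11 J × 6.022e23 mol⁻¹ = 1.5475e+13 J/mol

1.55e+13 J/mol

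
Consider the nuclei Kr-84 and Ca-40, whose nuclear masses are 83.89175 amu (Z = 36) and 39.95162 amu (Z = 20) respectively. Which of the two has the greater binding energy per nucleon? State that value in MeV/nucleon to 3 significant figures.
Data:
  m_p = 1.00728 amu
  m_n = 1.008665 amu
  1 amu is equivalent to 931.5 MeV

Kr-84: Σm = 36(1.00728) + 48(1.008665) = 84.678000 amu; Δm = 0.786250 amu; E_B = 732.39 MeV; E_B/A = 8.719 MeV
Ca-40: Σm = 20(1.00728) + 20(1.008665) = 40.318900 amu; Δm = 0.367280 amu; E_B = 342.12 MeV; E_B/A = 8.553 MeV
Kr-84 has the higher binding energy per nucleon, so it is the more tightly bound nucleus.

Kr-84; 8.72 MeV/nucleon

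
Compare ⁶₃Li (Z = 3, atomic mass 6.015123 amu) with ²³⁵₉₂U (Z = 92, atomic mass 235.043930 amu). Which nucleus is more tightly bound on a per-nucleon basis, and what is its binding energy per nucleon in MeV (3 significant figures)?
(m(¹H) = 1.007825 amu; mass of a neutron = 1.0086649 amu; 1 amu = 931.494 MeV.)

²³⁵₉₂U; 7.59 MeV/nucleon

⁶₃Li: Σm = 3(1.007825) + 3(1.0086649) = 6.0494697 amu; Δm = 0.0343467 amu; E_B = 31.994 MeV; E_B/A = 5.332 MeV
²³⁵₉₂U: Σm = 92(1.007825) + 143(1.0086649) = 236.9589807 amu; Δm = 1.9150507 amu; E_B = 1783.9 MeV; E_B/A = 7.591 MeV
²³⁵₉₂U has the higher binding energy per nucleon, so it is the more tightly bound nucleus.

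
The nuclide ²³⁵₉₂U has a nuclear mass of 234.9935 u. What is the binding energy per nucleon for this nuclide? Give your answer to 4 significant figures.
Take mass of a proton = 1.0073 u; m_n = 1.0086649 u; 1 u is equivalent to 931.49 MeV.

7.599 MeV/nucleon

With 92 protons and 143 neutrons (A = 235):
Σm = 92·m_p + 143·m_n = 92.6716 + 144.2390807 = 236.9106807 u
Mass defect Δm = 236.9106807 − 234.9935 = 1.9171807 u
Binding energy = Δm·c² = 1.9171807 × 931.49 MeV/u = 1785.83 MeV
Dividing by A = 235 gives 7.599 MeV per nucleon.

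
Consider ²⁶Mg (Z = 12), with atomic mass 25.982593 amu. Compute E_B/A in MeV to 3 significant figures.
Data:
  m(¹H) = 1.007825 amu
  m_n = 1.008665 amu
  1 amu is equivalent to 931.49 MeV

The nucleus contains 12 protons and 26 − 12 = 14 neutrons.
Mass of separated nucleons = 12(1.007825) + 14(1.008665) = 12.093900 + 14.121310 = 26.215210 amu
The mass defect is 26.215210 − 25.982593 = 0.232617 amu.
E_B = 0.232617 × 931.49 = 216.680 MeV
Dividing by A = 26 gives 8.334 MeV per nucleon.

8.33 MeV/nucleon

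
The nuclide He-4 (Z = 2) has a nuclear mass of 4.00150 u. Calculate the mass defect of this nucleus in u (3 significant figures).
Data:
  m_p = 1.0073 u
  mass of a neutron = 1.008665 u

Z = 2, so N = A − Z = 4 − 2 = 2.
Total constituent mass: 2 × 1.0073 + 2 × 1.008665 = 4.031930 u
Mass defect Δm = 4.031930 − 4.00150 = 0.030430 u

0.0304 u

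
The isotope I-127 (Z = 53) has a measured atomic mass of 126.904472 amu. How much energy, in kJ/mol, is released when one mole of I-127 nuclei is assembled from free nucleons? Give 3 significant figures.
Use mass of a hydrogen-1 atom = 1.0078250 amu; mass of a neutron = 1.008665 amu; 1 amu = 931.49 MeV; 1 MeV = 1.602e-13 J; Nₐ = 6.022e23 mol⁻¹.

The nucleus contains 53 protons and 127 − 53 = 74 neutrons.
Mass of separated nucleons = 53(1.0078250) + 74(1.008665) = 53.4147250 + 74.641210 = 128.0559350 amu
Δm = 128.0559350 − 126.904472 = 1.1514630 amu
Binding energy = Δm·c² = 1.1514630 × 931.49 MeV/amu = 1072.58 MeV
Per nucleus in joules: 1072.58 MeV × 1.602e-13 J/MeV = 1.7183e-10 J
Per mole: 1.7183e-10 J × 6.022e23 mol⁻¹ = 1.0348e+14 J/mol

1.03e+11 kJ/mol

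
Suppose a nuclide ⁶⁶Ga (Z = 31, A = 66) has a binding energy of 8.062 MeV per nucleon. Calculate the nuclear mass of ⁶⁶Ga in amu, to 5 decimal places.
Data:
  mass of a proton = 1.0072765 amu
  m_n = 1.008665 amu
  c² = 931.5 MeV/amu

65.95763 amu

Total binding energy = 66 × 8.062 = 532.092 MeV
Mass defect = 532.092 MeV / (931.5 MeV/amu) = 0.5712206 amu
Constituent mass = 31(1.0072765) + 35(1.008665) = 66.5288465 amu
Nuclear mass = 66.5288465 − 0.5712206 = 65.9576259 amu ≈ 65.95763 amu (to 5 decimal places)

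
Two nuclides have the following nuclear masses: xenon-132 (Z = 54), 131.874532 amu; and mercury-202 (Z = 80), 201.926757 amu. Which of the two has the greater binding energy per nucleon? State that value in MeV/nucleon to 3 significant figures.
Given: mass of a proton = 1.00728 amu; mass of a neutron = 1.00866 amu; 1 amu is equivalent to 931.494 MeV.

xenon-132; 8.43 MeV/nucleon

xenon-132: Σm = 54(1.00728) + 78(1.00866) = 133.06860 amu; Δm = 1.194068 amu; E_B = 1112.27 MeV; E_B/A = 8.426 MeV
mercury-202: Σm = 80(1.00728) + 122(1.00866) = 203.63892 amu; Δm = 1.712163 amu; E_B = 1594.87 MeV; E_B/A = 7.895 MeV
xenon-132 has the higher binding energy per nucleon, so it is the more tightly bound nucleus.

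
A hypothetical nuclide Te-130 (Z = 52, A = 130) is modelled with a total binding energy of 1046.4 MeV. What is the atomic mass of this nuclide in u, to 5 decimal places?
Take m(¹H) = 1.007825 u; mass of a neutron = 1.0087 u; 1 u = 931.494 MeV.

129.96214 u

Mass defect = 1046.4 MeV / (931.494 MeV/u) = 1.1233567 u
Constituent mass = 52(1.007825) + 78(1.0087) = 131.085500 u
Atomic mass = 131.085500 − 1.1233567 = 129.9621433 u ≈ 129.96214 u (to 5 decimal places)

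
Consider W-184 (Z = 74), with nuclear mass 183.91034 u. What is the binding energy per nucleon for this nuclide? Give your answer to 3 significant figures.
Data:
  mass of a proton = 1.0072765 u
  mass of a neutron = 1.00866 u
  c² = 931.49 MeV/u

8.00 MeV/nucleon

Σm = 74·m_p + 110·m_n = 74.5384610 + 110.95260 = 185.4910610 u
Δm = 185.4910610 − 183.91034 = 1.5807210 u
E_B = 1.5807210 × 931.49 = 1472.43 MeV
BE/A = 1472.43 MeV / 184 = 8.002 MeV/nucleon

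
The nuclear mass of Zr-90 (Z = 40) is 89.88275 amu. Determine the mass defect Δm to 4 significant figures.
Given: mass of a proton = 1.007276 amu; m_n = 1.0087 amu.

Mass of separated nucleons = 40(1.007276) + 50(1.0087) = 40.291040 + 50.4350 = 90.726040 amu
The mass defect is 90.726040 − 89.88275 = 0.843290 amu.

0.8433 amu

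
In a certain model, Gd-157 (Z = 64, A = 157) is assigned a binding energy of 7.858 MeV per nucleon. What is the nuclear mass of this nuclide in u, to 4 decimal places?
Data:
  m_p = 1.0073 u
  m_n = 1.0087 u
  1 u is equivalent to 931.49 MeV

156.9519 u

Total binding energy = 157 × 7.858 = 1233.706 MeV
Mass defect = 1233.706 MeV / (931.49 MeV/u) = 1.324444 u
Constituent mass = 64(1.0073) + 93(1.0087) = 158.2763 u
Nuclear mass = 158.2763 − 1.324444 = 156.951856 u ≈ 156.9519 u (to 4 decimal places)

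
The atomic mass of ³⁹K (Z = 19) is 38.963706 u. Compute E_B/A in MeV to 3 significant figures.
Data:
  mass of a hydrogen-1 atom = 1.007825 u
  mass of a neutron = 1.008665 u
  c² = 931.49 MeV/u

8.56 MeV/nucleon

With 19 protons and 20 neutrons (A = 39):
Mass of separated nucleons = 19(1.007825) + 20(1.008665) = 19.148675 + 20.173300 = 39.321975 u
Δm = 39.321975 − 38.963706 = 0.358269 u
Binding energy = Δm·c² = 0.358269 × 931.49 MeV/u = 333.724 MeV
BE/A = 333.724 MeV / 39 = 8.557 MeV/nucleon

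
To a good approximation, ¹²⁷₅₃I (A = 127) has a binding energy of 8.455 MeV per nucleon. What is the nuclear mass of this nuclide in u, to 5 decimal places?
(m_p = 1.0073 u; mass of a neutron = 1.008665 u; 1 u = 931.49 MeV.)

126.87535 u

Total binding energy = 127 × 8.455 = 1073.785 MeV
Mass defect = 1073.785 MeV / (931.49 MeV/u) = 1.1527606 u
Constituent mass = 53(1.0073) + 74(1.008665) = 128.028110 u
Nuclear mass = 128.028110 − 1.1527606 = 126.8753494 u ≈ 126.87535 u (to 5 decimal places)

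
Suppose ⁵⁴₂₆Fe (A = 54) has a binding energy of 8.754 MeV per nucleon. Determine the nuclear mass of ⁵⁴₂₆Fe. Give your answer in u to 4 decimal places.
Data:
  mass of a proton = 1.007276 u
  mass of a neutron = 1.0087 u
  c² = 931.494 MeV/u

53.9253 u

Total binding energy = 54 × 8.754 = 472.716 MeV
Mass defect = 472.716 MeV / (931.494 MeV/u) = 0.507482 u
Constituent mass = 26(1.007276) + 28(1.0087) = 54.432776 u
Nuclear mass = 54.432776 − 0.507482 = 53.925294 u ≈ 53.9253 u (to 4 decimal places)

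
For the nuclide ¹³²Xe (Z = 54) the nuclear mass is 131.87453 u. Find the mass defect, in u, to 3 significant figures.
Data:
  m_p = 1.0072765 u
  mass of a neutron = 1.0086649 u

1.19 u

The nucleus contains 54 protons and 132 − 54 = 78 neutrons.
Σm = 54·m_p + 78·m_n = 54.3929310 + 78.6758622 = 133.0687932 u
The mass defect is 133.0687932 − 131.87453 = 1.1942632 u.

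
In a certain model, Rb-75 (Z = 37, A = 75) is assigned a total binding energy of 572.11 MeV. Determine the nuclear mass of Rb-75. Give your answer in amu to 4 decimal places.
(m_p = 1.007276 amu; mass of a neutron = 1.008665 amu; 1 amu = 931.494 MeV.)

Mass defect = 572.11 MeV / (931.494 MeV/amu) = 0.614185 amu
Constituent mass = 37(1.007276) + 38(1.008665) = 75.598482 amu
Nuclear mass = 75.598482 − 0.614185 = 74.984297 amu ≈ 74.9843 amu (to 4 decimal places)

74.9843 amu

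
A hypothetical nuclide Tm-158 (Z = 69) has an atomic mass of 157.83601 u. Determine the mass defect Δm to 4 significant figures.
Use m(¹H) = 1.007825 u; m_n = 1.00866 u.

1.475 u

Z = 69, so N = A − Z = 158 − 69 = 89.
Mass of separated nucleons = 69(1.007825) + 89(1.00866) = 69.539925 + 89.77074 = 159.310665 u
Mass defect Δm = 159.310665 − 157.83601 = 1.474655 u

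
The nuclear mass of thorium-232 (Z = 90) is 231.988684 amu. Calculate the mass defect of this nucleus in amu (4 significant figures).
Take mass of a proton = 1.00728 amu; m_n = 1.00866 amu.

1.896 amu

Z = 90, so N = A − Z = 232 − 90 = 142.
Mass of separated nucleons = 90(1.00728) + 142(1.00866) = 90.65520 + 143.22972 = 233.88492 amu
Mass defect Δm = 233.88492 − 231.988684 = 1.896236 amu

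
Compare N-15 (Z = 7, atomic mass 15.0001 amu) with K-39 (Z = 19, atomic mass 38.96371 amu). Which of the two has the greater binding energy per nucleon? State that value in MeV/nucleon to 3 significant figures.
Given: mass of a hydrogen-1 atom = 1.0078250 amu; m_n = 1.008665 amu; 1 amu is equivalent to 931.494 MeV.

N-15: Σm = 7(1.0078250) + 8(1.008665) = 15.1240950 amu; Δm = 0.1239950 amu; E_B = 115.50 MeV; E_B/A = 7.700 MeV
K-39: Σm = 19(1.0078250) + 20(1.008665) = 39.3219750 amu; Δm = 0.3582650 amu; E_B = 333.72 MeV; E_B/A = 8.557 MeV
K-39 has the higher binding energy per nucleon, so it is the more tightly bound nucleus.

K-39; 8.56 MeV/nucleon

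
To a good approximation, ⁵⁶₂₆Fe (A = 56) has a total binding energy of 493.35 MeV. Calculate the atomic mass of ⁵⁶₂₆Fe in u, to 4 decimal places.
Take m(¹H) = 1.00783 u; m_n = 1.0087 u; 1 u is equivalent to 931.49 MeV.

55.9349 u

Mass defect = 493.35 MeV / (931.49 MeV/u) = 0.529635 u
Constituent mass = 26(1.00783) + 30(1.0087) = 56.46458 u
Atomic mass = 56.46458 − 0.529635 = 55.934945 u ≈ 55.9349 u (to 4 decimal places)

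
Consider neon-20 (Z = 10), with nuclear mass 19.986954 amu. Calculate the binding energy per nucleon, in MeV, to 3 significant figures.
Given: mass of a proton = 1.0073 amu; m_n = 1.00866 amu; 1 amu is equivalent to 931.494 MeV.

8.04 MeV/nucleon

Σm = 10·m_p + 10·m_n = 10.0730 + 10.08660 = 20.15960 amu
Mass defect Δm = 20.15960 − 19.986954 = 0.172646 amu
Binding energy = Δm·c² = 0.172646 × 931.494 MeV/amu = 160.819 MeV
Dividing by A = 20 gives 8.041 MeV per nucleon.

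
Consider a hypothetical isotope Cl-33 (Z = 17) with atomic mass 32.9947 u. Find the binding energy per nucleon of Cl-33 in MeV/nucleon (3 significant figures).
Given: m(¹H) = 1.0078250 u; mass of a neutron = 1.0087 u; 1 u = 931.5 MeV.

The nucleus contains 17 protons and 33 − 17 = 16 neutrons.
Σm = 17·m(¹H) + 16·m_n = 17.1330250 + 16.1392 = 33.2722250 u
Δm = 33.2722250 − 32.9947 = 0.2775250 u
Binding energy = Δm·c² = 0.2775250 × 931.5 MeV/u = 258.515 MeV
Dividing by A = 33 gives 7.834 MeV per nucleon.

7.83 MeV/nucleon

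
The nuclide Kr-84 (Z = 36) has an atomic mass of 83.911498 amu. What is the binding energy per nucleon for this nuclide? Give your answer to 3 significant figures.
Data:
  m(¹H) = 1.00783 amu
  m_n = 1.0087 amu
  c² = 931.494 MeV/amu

8.74 MeV/nucleon

Σm = 36·m(¹H) + 48·m_n = 36.28188 + 48.4176 = 84.69948 amu
The mass defect is 84.69948 − 83.911498 = 0.787982 amu.
Binding energy = Δm·c² = 0.787982 × 931.494 MeV/amu = 734.001 MeV
BE/A = 734.001 MeV / 84 = 8.738 MeV/nucleon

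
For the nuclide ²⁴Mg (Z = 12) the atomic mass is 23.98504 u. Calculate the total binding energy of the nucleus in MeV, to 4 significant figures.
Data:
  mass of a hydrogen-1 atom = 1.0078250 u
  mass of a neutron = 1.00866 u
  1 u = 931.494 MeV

198.2 MeV

The nucleus contains 12 protons and 24 − 12 = 12 neutrons.
Total constituent mass: 12 × 1.0078250 + 12 × 1.00866 = 24.1978200 u
Mass defect Δm = 24.1978200 − 23.98504 = 0.2127800 u
Binding energy = Δm·c² = 0.2127800 × 931.494 MeV/u = 198.203 MeV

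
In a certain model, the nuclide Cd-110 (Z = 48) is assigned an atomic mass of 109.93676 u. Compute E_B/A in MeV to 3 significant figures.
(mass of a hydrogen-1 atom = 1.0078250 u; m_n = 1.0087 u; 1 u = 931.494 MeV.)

8.28 MeV/nucleon

The nucleus contains 48 protons and 110 − 48 = 62 neutrons.
Σm = 48·m(¹H) + 62·m_n = 48.3756000 + 62.5394 = 110.9150000 u
Δm = 110.9150000 − 109.93676 = 0.9782400 u
Converting to energy: 0.9782400 u × 931.494 MeV/u = 911.225 MeV
Dividing by A = 110 gives 8.284 MeV per nucleon.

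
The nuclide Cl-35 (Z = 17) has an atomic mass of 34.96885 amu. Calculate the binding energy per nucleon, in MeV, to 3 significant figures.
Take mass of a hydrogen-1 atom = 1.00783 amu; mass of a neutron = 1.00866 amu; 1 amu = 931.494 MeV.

Mass of separated nucleons = 17(1.00783) + 18(1.00866) = 17.13311 + 18.15588 = 35.28899 amu
Δm = 35.28899 − 34.96885 = 0.32014 amu
Binding energy = Δm·c² = 0.32014 × 931.494 MeV/amu = 298.208 MeV
Per nucleon: 298.208 / 35 = 8.520 MeV

8.52 MeV/nucleon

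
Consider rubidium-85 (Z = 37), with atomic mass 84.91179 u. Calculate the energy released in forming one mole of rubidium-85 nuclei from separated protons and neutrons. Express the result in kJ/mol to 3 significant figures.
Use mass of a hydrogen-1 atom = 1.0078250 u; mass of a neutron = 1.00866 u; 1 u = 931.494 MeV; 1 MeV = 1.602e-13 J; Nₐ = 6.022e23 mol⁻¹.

The nucleus contains 37 protons and 85 − 37 = 48 neutrons.
Mass of separated nucleons = 37(1.0078250) + 48(1.00866) = 37.2895250 + 48.41568 = 85.7052050 u
The mass defect is 85.7052050 − 84.91179 = 0.7934150 u.
Converting to energy: 0.7934150 u × 931.494 MeV/u = 739.061 MeV
Per nucleus in joules: 739.061 MeV × 1.602e-13 J/MeV = 1.1840e-10 J
Per mole: 1.1840e-10 J × 6.022e23 mol⁻¹ = 7.1300e+13 J/mol

7.13e+10 kJ/mol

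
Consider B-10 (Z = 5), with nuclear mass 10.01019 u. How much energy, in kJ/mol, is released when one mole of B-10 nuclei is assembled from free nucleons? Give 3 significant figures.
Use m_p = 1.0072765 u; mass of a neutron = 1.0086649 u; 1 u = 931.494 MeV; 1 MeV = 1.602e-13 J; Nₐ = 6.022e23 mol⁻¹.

Z = 5, so N = A − Z = 10 − 5 = 5.
Mass of separated nucleons = 5(1.0072765) + 5(1.0086649) = 5.0363825 + 5.0433245 = 10.0797070 u
Δm = 10.0797070 − 10.01019 = 0.0695170 u
Binding energy = Δm·c² = 0.0695170 × 931.494 MeV/u = 64.7547 MeV
Per nucleus in joules: 64.7547 MeV × 1.602e-13 J/MeV = 1.0374e-11 J
Per mole: 1.0374e-11 J × 6.022e23 mol⁻¹ = 6.2472e+12 J/mol

6.25e+09 kJ/mol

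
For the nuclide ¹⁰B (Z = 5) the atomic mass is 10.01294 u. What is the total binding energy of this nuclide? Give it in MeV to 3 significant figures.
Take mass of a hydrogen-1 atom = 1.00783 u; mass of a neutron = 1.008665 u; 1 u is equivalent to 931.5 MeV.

64.8 MeV

Z = 5, so N = A − Z = 10 − 5 = 5.
Σm = 5·m(¹H) + 5·m_n = 5.03915 + 5.043325 = 10.082475 u
Δm = 10.082475 − 10.01294 = 0.069535 u
Binding energy = Δm·c² = 0.069535 × 931.5 MeV/u = 64.7719 MeV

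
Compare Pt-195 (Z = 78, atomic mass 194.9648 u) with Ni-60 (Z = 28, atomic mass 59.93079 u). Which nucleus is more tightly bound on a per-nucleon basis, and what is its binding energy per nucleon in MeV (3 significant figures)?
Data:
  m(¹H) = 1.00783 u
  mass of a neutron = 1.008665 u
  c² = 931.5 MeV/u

Pt-195: Σm = 78(1.00783) + 117(1.008665) = 196.624545 u; Δm = 1.659745 u; E_B = 1546.05 MeV; E_B/A = 7.928 MeV
Ni-60: Σm = 28(1.00783) + 32(1.008665) = 60.496520 u; Δm = 0.565730 u; E_B = 526.98 MeV; E_B/A = 8.783 MeV
Ni-60 has the higher binding energy per nucleon, so it is the more tightly bound nucleus.

Ni-60; 8.78 MeV/nucleon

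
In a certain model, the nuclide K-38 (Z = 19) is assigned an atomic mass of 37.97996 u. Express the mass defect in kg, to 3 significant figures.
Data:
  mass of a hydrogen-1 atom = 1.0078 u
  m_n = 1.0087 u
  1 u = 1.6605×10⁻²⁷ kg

5.54e-28 kg

Z = 19, so N = A − Z = 38 − 19 = 19.
Mass of separated nucleons = 19(1.0078) + 19(1.0087) = 19.1482 + 19.1653 = 38.3135 u
Δm = 38.3135 − 37.97996 = 0.33354 u
In SI units: 0.33354 u × 1.6605×10⁻²⁷ kg/u = 5.5384e-28 kg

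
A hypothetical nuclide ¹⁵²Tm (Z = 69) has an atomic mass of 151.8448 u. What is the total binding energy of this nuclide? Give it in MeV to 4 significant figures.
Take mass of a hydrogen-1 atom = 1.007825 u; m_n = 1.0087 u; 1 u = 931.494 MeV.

Σm = 69·m(¹H) + 83·m_n = 69.539925 + 83.7221 = 153.262025 u
The mass defect is 153.262025 − 151.8448 = 1.417225 u.
Binding energy = Δm·c² = 1.417225 × 931.494 MeV/u = 1320.14 MeV

1320 MeV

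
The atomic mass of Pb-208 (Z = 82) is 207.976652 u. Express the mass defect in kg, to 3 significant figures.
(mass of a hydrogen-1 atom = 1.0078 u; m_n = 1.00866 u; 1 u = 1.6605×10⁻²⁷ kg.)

2.91e-27 kg

Σm = 82·m(¹H) + 126·m_n = 82.6396 + 127.09116 = 209.73076 u
The mass defect is 209.73076 − 207.976652 = 1.754108 u.
In SI units: 1.754108 u × 1.6605×10⁻²⁷ kg/u = 2.9127e-27 kg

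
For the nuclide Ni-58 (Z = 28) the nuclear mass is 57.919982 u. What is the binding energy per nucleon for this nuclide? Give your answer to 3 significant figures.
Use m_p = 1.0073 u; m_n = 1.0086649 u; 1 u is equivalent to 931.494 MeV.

8.74 MeV/nucleon

Z = 28, so N = A − Z = 58 − 28 = 30.
Σm = 28·m_p + 30·m_n = 28.2044 + 30.2599470 = 58.4643470 u
Mass defect Δm = 58.4643470 − 57.919982 = 0.5443650 u
E_B = 0.5443650 × 931.494 = 507.073 MeV
Dividing by A = 58 gives 8.743 MeV per nucleon.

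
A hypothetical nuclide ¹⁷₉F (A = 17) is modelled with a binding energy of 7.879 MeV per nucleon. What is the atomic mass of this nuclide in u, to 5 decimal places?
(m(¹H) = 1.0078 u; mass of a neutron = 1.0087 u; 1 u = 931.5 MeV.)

16.99601 u

Total binding energy = 17 × 7.879 = 133.943 MeV
Mass defect = 133.943 MeV / (931.5 MeV/u) = 0.1437928 u
Constituent mass = 9(1.0078) + 8(1.0087) = 17.1398 u
Atomic mass = 17.1398 − 0.1437928 = 16.9960072 u ≈ 16.99601 u (to 5 decimal places)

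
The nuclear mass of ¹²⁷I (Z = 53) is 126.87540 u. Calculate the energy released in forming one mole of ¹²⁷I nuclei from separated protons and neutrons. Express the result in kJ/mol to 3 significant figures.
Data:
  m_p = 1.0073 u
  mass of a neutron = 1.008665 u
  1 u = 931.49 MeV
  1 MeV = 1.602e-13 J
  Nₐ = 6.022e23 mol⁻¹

Total constituent mass: 53 × 1.0073 + 74 × 1.008665 = 128.028110 u
Δm = 128.028110 − 126.87540 = 1.152710 u
E_B = 1.152710 × 931.49 = 1073.74 MeV
Per nucleus in joules: 1073.74 MeV × 1.602e-13 J/MeV = 1.7201e-10 J
Per mole: 1.7201e-10 J × 6.022e23 mol⁻¹ = 1.0358e+14 J/mol

1.04e+11 kJ/mol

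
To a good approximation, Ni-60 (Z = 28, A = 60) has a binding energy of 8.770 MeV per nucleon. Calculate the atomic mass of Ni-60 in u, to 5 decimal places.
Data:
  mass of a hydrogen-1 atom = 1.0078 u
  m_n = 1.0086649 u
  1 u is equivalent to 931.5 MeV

59.93078 u

Total binding energy = 60 × 8.770 = 526.200 MeV
Mass defect = 526.200 MeV / (931.5 MeV/u) = 0.5648953 u
Constituent mass = 28(1.0078) + 32(1.0086649) = 60.4956768 u
Atomic mass = 60.4956768 − 0.5648953 = 59.9307815 u ≈ 59.93078 u (to 5 decimal places)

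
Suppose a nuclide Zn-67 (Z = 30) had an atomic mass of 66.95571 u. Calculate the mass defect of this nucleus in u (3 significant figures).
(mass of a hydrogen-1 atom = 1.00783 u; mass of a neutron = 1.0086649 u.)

0.600 u

Σm = 30·m(¹H) + 37·m_n = 30.23490 + 37.3206013 = 67.5555013 u
Mass defect Δm = 67.5555013 − 66.95571 = 0.5997913 u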